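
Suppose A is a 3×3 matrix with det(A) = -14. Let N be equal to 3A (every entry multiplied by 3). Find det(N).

|N| = -378

For a 3×3 matrix, det(3A) = 3^3·det(A) = 27·det(A).
det(N) = (27)·(-14) = -378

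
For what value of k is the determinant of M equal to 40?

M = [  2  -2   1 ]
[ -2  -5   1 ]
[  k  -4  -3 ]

Expanding along the row containing k, det(M) is linear in k: det(M) = (3)·k + (58).
Set (3)·k + (58) = 40  ⇒  (3)·k = -18  ⇒  k = -6.

k = -6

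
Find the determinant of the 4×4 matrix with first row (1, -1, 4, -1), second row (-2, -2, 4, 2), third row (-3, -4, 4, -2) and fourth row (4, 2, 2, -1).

Expand along row 1:
  + (1) · M_11   where M_11 = det([-2 4 2; -4 4 -2; 2 2 -1]) = -64
  − (-1) · M_12   where M_12 = det([-2 4 2; -3 4 -2; 4 2 -1]) = -88
  + (4) · M_13   where M_13 = det([-2 -2 2; -3 -4 -2; 4 2 -1]) = 26
  − (-1) · M_14   where M_14 = det([-2 -2 4; -3 -4 4; 4 2 2]) = 28
det = (+1)·(1)·(-64) + (-1)·(-1)·(-88) + (+1)·(4)·(26) + (-1)·(-1)·(28) = -20

The determinant is -20.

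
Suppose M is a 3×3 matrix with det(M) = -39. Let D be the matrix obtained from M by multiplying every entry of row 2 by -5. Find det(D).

195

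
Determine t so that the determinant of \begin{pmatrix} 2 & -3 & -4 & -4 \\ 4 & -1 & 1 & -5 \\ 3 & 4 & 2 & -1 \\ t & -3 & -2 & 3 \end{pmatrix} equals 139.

t = -6

Expanding along the column containing t, det(A) is linear in t: det(A) = (-81)·t + (-347).
Set (-81)·t + (-347) = 139  ⇒  (-81)·t = 486  ⇒  t = -6.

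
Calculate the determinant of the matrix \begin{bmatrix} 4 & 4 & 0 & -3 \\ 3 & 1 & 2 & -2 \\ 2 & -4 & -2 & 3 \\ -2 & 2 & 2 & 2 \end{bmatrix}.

244

Expand along row 1 (it has 1 zero):
  + (4) · M_11   where M_11 = det([1 2 -2; -4 -2 3; 2 2 2]) = 26
  − (4) · M_12   where M_12 = det([3 2 -2; 2 -2 3; -2 2 2]) = -50
  − (-3) · M_14   where M_14 = det([3 1 2; 2 -4 -2; -2 2 2]) = -20
det = (+1)·(4)·(26) + (-1)·(4)·(-50) + (-1)·(-3)·(-20) = 244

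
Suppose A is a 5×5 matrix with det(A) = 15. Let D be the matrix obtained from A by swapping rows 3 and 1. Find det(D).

det(D) = -15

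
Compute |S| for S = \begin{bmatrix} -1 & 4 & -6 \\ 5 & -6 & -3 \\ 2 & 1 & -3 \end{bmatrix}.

det(S) = -87

Expand along row 1:
  + (-1) · |-6 -3; 1 -3| = (-1)·(18 − (-3)) = -21
  − 4 · |5 -3; 2 -3| = −4·(-15 − (-6)) = 36
  + (-6) · |5 -6; 2 1| = (-6)·(5 − (-12)) = -102
Sum: (-21) + (36) + (-102) = -87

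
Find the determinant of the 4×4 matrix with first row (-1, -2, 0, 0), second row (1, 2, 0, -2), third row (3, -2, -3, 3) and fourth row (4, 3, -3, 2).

Expand along row 1 (it has 2 zeros):
  + (-1) · M_11   where M_11 = det([2 0 -2; -2 -3 3; 3 -3 2]) = -24
  − (-2) · M_12   where M_12 = det([1 0 -2; 3 -3 3; 4 -3 2]) = -3
det = (+1)·(-1)·(-24) + (-1)·(-2)·(-3) = 18

The determinant is 18.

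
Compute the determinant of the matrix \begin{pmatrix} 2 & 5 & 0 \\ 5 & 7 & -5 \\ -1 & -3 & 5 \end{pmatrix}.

The determinant is -60.

Expand along column 3:
  − (-5) · |2 5; -1 -3| = −(-5)·(-6 − (-5)) = -5
  + 5 · |2 5; 5 7| = 5·(14 − 25) = -55
Sum: (-5) + (-55) = -60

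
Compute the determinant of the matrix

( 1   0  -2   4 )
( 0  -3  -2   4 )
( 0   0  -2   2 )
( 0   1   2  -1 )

The determinant is 10.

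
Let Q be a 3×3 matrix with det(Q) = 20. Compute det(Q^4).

160000

det(Q^4) = (det Q)^4 = (20)^4 = 160000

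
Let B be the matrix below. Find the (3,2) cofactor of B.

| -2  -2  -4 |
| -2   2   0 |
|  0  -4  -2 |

The cofactor is 8.

Delete row 3 and column 2; the remaining 2×2 submatrix is [-2 -4; -2 0].
Its determinant is (-2)·0 − (-4)·(-2) = -8.
The cofactor carries sign (−1)^(3+2) = −1, so C_{3,2} = −(-8) = 8.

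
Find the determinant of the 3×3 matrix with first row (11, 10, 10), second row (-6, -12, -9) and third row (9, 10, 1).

Expand along column 1:
  + 11 · |-12 -9; 10 1| = 11·(-12 − (-90)) = 858
  − (-6) · |10 10; 10 1| = −(-6)·(10 − 100) = -540
  + 9 · |10 10; -12 -9| = 9·(-90 − (-120)) = 270
Sum: (858) + (-540) + (270) = 588

588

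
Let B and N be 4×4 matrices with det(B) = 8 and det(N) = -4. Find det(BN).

|BN| = -32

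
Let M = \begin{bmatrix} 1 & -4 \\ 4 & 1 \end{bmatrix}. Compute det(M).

17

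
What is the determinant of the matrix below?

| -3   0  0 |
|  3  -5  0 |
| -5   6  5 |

75

Expand along row 1:
  + (-3) · |-5 0; 6 5| = (-3)·(-25 − 0) = 75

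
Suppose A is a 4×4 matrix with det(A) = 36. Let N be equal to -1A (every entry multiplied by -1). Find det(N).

|N| = 36

For a 4×4 matrix, det(-1A) = (-1)^4·det(A) = 1·det(A).
det(N) = (1)·(36) = 36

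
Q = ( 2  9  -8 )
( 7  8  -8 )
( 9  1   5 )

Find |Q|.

|Q| = -347

Expand along column 1:
  + 2 · |8 -8; 1 5| = 2·(40 − (-8)) = 96
  − 7 · |9 -8; 1 5| = −7·(45 − (-8)) = -371
  + 9 · |9 -8; 8 -8| = 9·(-72 − (-64)) = -72
Sum: (96) + (-371) + (-72) = -347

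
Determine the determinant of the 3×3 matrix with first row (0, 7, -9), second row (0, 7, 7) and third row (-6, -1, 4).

-672

Expand along column 1:
  + (-6) · |7 -9; 7 7| = (-6)·(49 − (-63)) = -672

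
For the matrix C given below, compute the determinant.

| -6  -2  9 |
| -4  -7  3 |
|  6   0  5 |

Expand along row 3:
  + 6 · |-2 9; -7 3| = 6·(-6 − (-63)) = 342
  + 5 · |-6 -2; -4 -7| = 5·(42 − 8) = 170
Sum: (342) + (170) = 512

512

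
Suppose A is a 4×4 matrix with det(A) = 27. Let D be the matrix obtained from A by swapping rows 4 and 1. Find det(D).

Swapping two rows multiplies the determinant by −1.
det(D) = (-1)·(27) = -27

det(D) = -27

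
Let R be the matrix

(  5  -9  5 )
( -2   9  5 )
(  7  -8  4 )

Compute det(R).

-242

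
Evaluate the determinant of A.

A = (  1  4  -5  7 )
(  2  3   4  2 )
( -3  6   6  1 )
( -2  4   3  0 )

244

Expand along row 4 (it has 1 zero):
  − (-2) · M_41   where M_41 = det([4 -5 7; 3 4 2; 6 6 1]) = -119
  + (4) · M_42   where M_42 = det([1 -5 7; 2 4 2; -3 6 1]) = 200
  − (3) · M_43   where M_43 = det([1 4 7; 2 3 2; -3 6 1]) = 106
det = (-1)·(-2)·(-119) + (+1)·(4)·(200) + (-1)·(3)·(106) = 244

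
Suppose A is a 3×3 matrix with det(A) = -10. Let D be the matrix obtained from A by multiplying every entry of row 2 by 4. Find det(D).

Scaling one row by 4 multiplies the determinant by 4.
det(D) = (4)·(-10) = -40

-40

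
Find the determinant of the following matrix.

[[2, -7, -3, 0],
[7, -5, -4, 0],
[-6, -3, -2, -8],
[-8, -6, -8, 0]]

-2704

Expand along column 4 (it has 3 zeros):
  − (-8) · M_34   where M_34 = det([2 -7 -3; 7 -5 -4; -8 -6 -8]) = -338
det = (-1)·(-8)·(-338) = -2704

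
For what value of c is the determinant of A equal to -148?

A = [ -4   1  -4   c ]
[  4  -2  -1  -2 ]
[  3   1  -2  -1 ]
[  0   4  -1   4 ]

c = -1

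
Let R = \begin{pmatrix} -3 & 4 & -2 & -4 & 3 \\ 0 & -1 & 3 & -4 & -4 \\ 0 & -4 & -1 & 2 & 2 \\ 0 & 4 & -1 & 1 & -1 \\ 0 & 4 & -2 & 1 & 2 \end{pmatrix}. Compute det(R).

Expand along column 1 (it has 4 zeros):
  + (-3) · M_11   where M_11 = det([-1 3 -4 -4; -4 -1 2 2; 4 -1 1 -1; 4 -2 1 2]) = -27
det = (+1)·(-3)·(-27) = 81

|R| = 81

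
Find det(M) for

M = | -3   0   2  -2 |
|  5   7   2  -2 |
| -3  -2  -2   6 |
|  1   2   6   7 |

det(M) = 1108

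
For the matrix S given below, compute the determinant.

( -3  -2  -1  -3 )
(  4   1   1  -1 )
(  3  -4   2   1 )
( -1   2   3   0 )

|S| = -301

Expand along row 4 (it has 1 zero):
  − (-1) · M_41   where M_41 = det([-2 -1 -3; 1 1 -1; -4 2 1]) = -27
  + (2) · M_42   where M_42 = det([-3 -1 -3; 4 1 -1; 3 2 1]) = -17
  − (3) · M_43   where M_43 = det([-3 -2 -3; 4 1 -1; 3 -4 1]) = 80
det = (-1)·(-1)·(-27) + (+1)·(2)·(-17) + (-1)·(3)·(80) = -301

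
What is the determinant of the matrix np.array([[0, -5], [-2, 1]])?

det = 0·1 − (-5)·(-2) = 0 − 10 = -10

-10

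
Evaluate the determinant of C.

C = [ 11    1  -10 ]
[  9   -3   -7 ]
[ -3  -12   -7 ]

Expand along row 1:
  + 11 · |-3 -7; -12 -7| = 11·(21 − 84) = -693
  − 1 · |9 -7; -3 -7| = −1·(-63 − 21) = 84
  + (-10) · |9 -3; -3 -12| = (-10)·(-108 − 9) = 1170
Sum: (-693) + (84) + (1170) = 561

The determinant is 561.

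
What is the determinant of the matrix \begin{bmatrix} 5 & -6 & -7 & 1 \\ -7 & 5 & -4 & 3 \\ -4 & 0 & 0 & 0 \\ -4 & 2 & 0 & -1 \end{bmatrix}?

The determinant is 372.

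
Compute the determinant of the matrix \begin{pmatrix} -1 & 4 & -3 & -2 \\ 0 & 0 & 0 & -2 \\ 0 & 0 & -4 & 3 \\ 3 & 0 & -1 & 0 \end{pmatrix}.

The determinant is 96.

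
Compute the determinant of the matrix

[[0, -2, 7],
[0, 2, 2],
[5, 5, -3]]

Expand along column 1:
  + 5 · |-2 7; 2 2| = 5·(-4 − 14) = -90

-90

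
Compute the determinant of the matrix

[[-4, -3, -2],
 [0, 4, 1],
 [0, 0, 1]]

The determinant is -16.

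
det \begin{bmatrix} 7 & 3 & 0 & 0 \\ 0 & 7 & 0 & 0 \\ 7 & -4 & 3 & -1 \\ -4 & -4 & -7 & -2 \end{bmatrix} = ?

The determinant is -637.

The matrix is block lower-triangular with a 2×2 block and a 2×2 block on the diagonal, so its determinant equals the product of the determinants of the diagonal blocks.
det of the 2×2 block = 49
det of the 2×2 block = -13
det = (49)·(-13) = -637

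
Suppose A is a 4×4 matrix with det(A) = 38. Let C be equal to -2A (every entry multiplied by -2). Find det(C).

For a 4×4 matrix, det(-2A) = (-2)^4·det(A) = 16·det(A).
det(C) = (16)·(38) = 608

|C| = 608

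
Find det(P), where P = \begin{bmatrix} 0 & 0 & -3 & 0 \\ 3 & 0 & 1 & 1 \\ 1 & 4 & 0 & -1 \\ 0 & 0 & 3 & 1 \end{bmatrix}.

Expand along row 1 (it has 3 zeros):
  + (-3) · M_13   where M_13 = det([3 0 1; 1 4 -1; 0 0 1]) = 12
det = (+1)·(-3)·(12) = -36

-36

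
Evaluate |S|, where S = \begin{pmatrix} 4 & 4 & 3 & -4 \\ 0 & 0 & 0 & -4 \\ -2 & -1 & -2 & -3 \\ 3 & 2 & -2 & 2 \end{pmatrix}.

The determinant is 76.

Expand along row 2 (it has 3 zeros):
  + (-4) · M_24   where M_24 = det([4 4 3; -2 -1 -2; 3 2 -2]) = -19
det = (+1)·(-4)·(-19) = 76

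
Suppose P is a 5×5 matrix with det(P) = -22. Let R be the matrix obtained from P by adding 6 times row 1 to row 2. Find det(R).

|R| = -22

Adding a multiple of one row to another leaves the determinant unchanged.
det(R) = (1)·(-22) = -22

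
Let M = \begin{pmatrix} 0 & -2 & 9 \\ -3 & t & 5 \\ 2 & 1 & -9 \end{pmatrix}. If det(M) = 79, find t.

-4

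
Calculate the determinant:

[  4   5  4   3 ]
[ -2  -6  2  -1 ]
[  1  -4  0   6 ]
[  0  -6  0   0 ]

-516

Expand along row 4 (it has 3 zeros):
  + (-6) · M_42   where M_42 = det([4 4 3; -2 2 -1; 1 0 6]) = 86
det = (+1)·(-6)·(86) = -516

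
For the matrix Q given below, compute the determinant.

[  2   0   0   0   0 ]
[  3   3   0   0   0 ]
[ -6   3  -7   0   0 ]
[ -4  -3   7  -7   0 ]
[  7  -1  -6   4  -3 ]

-882

Q is lower triangular, so det(Q) is the product of the diagonal entries:
det = (2) · (3) · (-7) · (-7) · (-3) = -882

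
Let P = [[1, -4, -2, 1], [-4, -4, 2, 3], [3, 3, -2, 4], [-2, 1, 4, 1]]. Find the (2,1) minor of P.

Delete row 2 and column 1; the remaining 3×3 submatrix is [-4 -2 1; 3 -2 4; 1 4 1].
Its determinant is 84.

84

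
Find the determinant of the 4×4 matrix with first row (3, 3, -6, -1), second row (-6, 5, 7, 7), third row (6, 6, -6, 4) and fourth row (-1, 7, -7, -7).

Expand along row 1:
  + (3) · M_11   where M_11 = det([5 7 7; 6 -6 4; 7 -7 -7]) = 840
  − (3) · M_12   where M_12 = det([-6 7 7; 6 -6 4; -1 -7 -7]) = -490
  + (-6) · M_13   where M_13 = det([-6 5 7; 6 6 4; -1 7 -7]) = 946
  − (-1) · M_14   where M_14 = det([-6 5 7; 6 6 -6; -1 7 -7]) = 576
det = (+1)·(3)·(840) + (-1)·(3)·(-490) + (+1)·(-6)·(946) + (-1)·(-1)·(576) = -1110

-1110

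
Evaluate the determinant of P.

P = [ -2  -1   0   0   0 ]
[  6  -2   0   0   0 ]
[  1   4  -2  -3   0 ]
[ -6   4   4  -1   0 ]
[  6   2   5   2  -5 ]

P is block lower-triangular with a 2×2 block and a 3×3 block on the diagonal, so its determinant equals the product of the determinants of the diagonal blocks.
det of the 2×2 block = 10
det of the 3×3 block = -70
det = (10)·(-70) = -700

-700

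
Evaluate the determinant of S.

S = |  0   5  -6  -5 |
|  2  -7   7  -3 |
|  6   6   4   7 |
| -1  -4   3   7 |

Expand along row 1 (it has 1 zero):
  − (5) · M_12   where M_12 = det([2 7 -3; 6 4 7; -1 3 7]) = -395
  + (-6) · M_13   where M_13 = det([2 -7 -3; 6 6 7; -1 -4 7]) = 537
  − (-5) · M_14   where M_14 = det([2 -7 7; 6 6 4; -1 -4 3]) = 96
det = (-1)·(5)·(-395) + (+1)·(-6)·(537) + (-1)·(-5)·(96) = -767

-767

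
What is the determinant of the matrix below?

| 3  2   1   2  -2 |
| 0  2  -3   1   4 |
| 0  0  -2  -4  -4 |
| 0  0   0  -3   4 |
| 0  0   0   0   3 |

108

The matrix is upper triangular, so the determinant is the product of the diagonal entries:
det = (3) · (2) · (-2) · (-3) · (3) = 108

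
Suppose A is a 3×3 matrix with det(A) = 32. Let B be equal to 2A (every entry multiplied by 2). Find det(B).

The determinant is 256.

For a 3×3 matrix, det(2A) = 2^3·det(A) = 8·det(A).
det(B) = (8)·(32) = 256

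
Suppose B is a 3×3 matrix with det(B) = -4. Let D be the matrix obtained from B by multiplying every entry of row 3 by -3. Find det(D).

|D| = 12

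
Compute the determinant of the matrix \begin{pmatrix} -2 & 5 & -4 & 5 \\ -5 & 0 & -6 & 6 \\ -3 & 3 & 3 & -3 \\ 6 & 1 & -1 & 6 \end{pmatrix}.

789

Expand along row 2 (it has 1 zero):
  − (-5) · M_21   where M_21 = det([5 -4 5; 3 3 -3; 1 -1 6]) = 129
  − (-6) · M_23   where M_23 = det([-2 5 5; -3 3 -3; 6 1 6]) = -147
  + (6) · M_24   where M_24 = det([-2 5 -4; -3 3 3; 6 1 -1]) = 171
det = (-1)·(-5)·(129) + (-1)·(-6)·(-147) + (+1)·(6)·(171) = 789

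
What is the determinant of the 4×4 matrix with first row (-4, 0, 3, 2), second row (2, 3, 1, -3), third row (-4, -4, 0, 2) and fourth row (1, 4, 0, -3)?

The determinant is 82.

Expand along column 3 (it has 2 zeros):
  + (3) · M_13   where M_13 = det([2 3 -3; -4 -4 2; 1 4 -3]) = 14
  − (1) · M_23   where M_23 = det([-4 0 2; -4 -4 2; 1 4 -3]) = -40
det = (+1)·(3)·(14) + (-1)·(1)·(-40) = 82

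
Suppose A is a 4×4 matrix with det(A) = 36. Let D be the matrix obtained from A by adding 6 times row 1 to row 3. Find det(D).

36

Adding a multiple of one row to another leaves the determinant unchanged.
det(D) = (1)·(36) = 36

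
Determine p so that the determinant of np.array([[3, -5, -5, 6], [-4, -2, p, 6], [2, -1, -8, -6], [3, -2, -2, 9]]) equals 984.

2

Expanding along the row containing p, det(B) is linear in p: det(B) = (-111)·p + (1206).
Set (-111)·p + (1206) = 984  ⇒  (-111)·p = -222  ⇒  p = 2.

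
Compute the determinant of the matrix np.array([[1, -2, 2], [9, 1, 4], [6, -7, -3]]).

-215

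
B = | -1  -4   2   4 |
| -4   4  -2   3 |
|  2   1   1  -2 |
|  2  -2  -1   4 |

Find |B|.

The determinant is -223.

Expand along row 1:
  + (-1) · M_11   where M_11 = det([4 -2 3; 1 1 -2; -2 -1 4]) = 11
  − (-4) · M_12   where M_12 = det([-4 -2 3; 2 1 -2; 2 -1 4]) = 4
  + (2) · M_13   where M_13 = det([-4 4 3; 2 1 -2; 2 -2 4]) = -66
  − (4) · M_14   where M_14 = det([-4 4 -2; 2 1 1; 2 -2 -1]) = 24
det = (+1)·(-1)·(11) + (-1)·(-4)·(4) + (+1)·(2)·(-66) + (-1)·(4)·(24) = -223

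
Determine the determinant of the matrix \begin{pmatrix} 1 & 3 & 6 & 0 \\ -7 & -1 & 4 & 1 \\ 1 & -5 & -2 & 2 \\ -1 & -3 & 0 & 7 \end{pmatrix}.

Expand along row 1 (it has 1 zero):
  + (1) · M_11   where M_11 = det([-1 4 1; -5 -2 2; -3 0 7]) = 124
  − (3) · M_12   where M_12 = det([-7 4 1; 1 -2 2; -1 0 7]) = 60
  + (6) · M_13   where M_13 = det([-7 -1 1; 1 -5 2; -1 -3 7]) = 204
det = (+1)·(1)·(124) + (-1)·(3)·(60) + (+1)·(6)·(204) = 1168

1168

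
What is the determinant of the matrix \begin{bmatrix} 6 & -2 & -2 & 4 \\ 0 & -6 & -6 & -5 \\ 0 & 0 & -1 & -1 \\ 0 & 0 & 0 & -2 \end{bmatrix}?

-72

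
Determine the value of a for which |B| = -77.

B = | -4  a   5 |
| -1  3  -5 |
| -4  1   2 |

-4

Expanding along the row containing a, det(B) is linear in a: det(B) = (22)·a + (11).
Set (22)·a + (11) = -77  ⇒  (22)·a = -88  ⇒  a = -4.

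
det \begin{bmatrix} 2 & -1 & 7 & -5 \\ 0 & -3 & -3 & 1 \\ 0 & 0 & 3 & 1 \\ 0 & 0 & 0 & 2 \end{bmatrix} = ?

-36

The matrix is upper triangular, so the determinant is the product of the diagonal entries:
det = (2) · (-3) · (3) · (2) = -36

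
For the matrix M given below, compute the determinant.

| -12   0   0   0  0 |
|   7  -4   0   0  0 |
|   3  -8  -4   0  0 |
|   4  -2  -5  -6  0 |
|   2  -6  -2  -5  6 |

M is lower triangular, so det(M) is the product of the diagonal entries:
det = (-12) · (-4) · (-4) · (-6) · (6) = 6912

6912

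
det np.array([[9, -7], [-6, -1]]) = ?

det = 9·(-1) − (-7)·(-6) = -9 − 42 = -51

-51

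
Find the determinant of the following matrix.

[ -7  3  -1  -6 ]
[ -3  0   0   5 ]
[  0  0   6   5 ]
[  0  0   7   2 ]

The determinant is -207.

The matrix is block upper-triangular with a 2×2 block and a 2×2 block on the diagonal, so its determinant equals the product of the determinants of the diagonal blocks.
det of the 2×2 block = 9
det of the 2×2 block = -23
det = (9)·(-23) = -207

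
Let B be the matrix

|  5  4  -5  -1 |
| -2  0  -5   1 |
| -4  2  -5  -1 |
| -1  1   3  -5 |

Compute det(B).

-350

Expand along row 2 (it has 1 zero):
  − (-2) · M_21   where M_21 = det([4 -5 -1; 2 -5 -1; 1 3 -5]) = 56
  − (-5) · M_23   where M_23 = det([5 4 -1; -4 2 -1; -1 1 -5]) = -119
  + (1) · M_24   where M_24 = det([5 4 -5; -4 2 -5; -1 1 3]) = 133
det = (-1)·(-2)·(56) + (-1)·(-5)·(-119) + (+1)·(1)·(133) = -350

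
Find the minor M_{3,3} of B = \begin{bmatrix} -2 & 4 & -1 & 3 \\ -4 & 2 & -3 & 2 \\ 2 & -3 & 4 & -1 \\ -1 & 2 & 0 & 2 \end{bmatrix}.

6

Delete row 3 and column 3; the remaining 3×3 submatrix is [-2 4 3; -4 2 2; -1 2 2].
Its determinant is 6.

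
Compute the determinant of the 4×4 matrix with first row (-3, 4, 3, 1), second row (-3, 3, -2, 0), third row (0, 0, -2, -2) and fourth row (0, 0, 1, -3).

The matrix is block upper-triangular with a 2×2 block and a 2×2 block on the diagonal, so its determinant equals the product of the determinants of the diagonal blocks.
det of the 2×2 block = 3
det of the 2×2 block = 8
det = (3)·(8) = 24

24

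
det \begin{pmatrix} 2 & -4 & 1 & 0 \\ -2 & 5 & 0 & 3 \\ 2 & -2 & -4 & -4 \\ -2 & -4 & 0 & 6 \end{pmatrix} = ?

Expand along column 3 (it has 2 zeros):
  + (1) · M_13   where M_13 = det([-2 5 3; 2 -2 -4; -2 -4 6]) = 0
  + (-4) · M_33   where M_33 = det([2 -4 0; -2 5 3; -2 -4 6]) = 60
det = (+1)·(1)·(0) + (+1)·(-4)·(60) = -240

The determinant is -240.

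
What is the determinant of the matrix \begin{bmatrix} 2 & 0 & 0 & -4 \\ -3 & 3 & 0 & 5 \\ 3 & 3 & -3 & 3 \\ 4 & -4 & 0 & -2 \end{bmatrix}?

-84

Expand along column 3 (it has 3 zeros):
  + (-3) · M_33   where M_33 = det([2 0 -4; -3 3 5; 4 -4 -2]) = 28
det = (+1)·(-3)·(28) = -84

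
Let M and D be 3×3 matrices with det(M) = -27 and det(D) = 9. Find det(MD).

det(MD) = -243

det(MD) = det(M)·det(D) = (-27)·(9) = -243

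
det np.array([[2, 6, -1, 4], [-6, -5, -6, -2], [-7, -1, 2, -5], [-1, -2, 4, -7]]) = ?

-1156

Expand along row 1:
  + (2) · M_11   where M_11 = det([-5 -6 -2; -1 2 -5; -2 4 -7]) = -48
  − (6) · M_12   where M_12 = det([-6 -6 -2; -7 2 -5; -1 4 -7]) = 280
  + (-1) · M_13   where M_13 = det([-6 -5 -2; -7 -1 -5; -1 -2 -7]) = 212
  − (4) · M_14   where M_14 = det([-6 -5 -6; -7 -1 2; -1 -2 4]) = -208
det = (+1)·(2)·(-48) + (-1)·(6)·(280) + (+1)·(-1)·(212) + (-1)·(4)·(-208) = -1156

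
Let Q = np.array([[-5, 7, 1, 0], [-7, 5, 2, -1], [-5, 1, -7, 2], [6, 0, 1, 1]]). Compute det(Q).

Expand along row 1 (it has 1 zero):
  + (-5) · M_11   where M_11 = det([5 2 -1; 1 -7 2; 0 1 1]) = -48
  − (7) · M_12   where M_12 = det([-7 2 -1; -5 -7 2; 6 1 1]) = 60
  + (1) · M_13   where M_13 = det([-7 5 -1; -5 1 2; 6 0 1]) = 84
det = (+1)·(-5)·(-48) + (-1)·(7)·(60) + (+1)·(1)·(84) = -96

|Q| = -96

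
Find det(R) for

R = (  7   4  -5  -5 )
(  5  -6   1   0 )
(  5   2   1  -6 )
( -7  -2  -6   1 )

Expand along row 2 (it has 1 zero):
  − (5) · M_21   where M_21 = det([4 -5 -5; 2 1 -6; -2 -6 1]) = -140
  + (-6) · M_22   where M_22 = det([7 -5 -5; 5 1 -6; -7 -6 1]) = -315
  − (1) · M_23   where M_23 = det([7 4 -5; 5 2 -6; -7 -2 1]) = 58
det = (-1)·(5)·(-140) + (+1)·(-6)·(-315) + (-1)·(1)·(58) = 2532

2532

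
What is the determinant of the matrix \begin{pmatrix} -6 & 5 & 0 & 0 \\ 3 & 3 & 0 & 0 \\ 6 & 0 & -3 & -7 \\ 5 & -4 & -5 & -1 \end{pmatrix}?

1056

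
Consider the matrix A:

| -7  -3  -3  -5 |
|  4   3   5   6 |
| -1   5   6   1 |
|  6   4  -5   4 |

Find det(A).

|A| = 914

Expand along row 1:
  + (-7) · M_11   where M_11 = det([3 5 6; 5 6 1; 4 -5 4]) = -287
  − (-3) · M_12   where M_12 = det([4 5 6; -1 6 1; 6 -5 4]) = -20
  + (-3) · M_13   where M_13 = det([4 3 6; -1 5 1; 6 4 4]) = -110
  − (-5) · M_14   where M_14 = det([4 3 5; -1 5 6; 6 4 -5]) = -273
det = (+1)·(-7)·(-287) + (-1)·(-3)·(-20) + (+1)·(-3)·(-110) + (-1)·(-5)·(-273) = 914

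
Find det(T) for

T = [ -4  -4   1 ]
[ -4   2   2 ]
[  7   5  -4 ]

Expand along row 1:
  + (-4) · |2 2; 5 -4| = (-4)·(-8 − 10) = 72
  − (-4) · |-4 2; 7 -4| = −(-4)·(16 − 14) = 8
  + 1 · |-4 2; 7 5| = 1·(-20 − 14) = -34
Sum: (72) + (8) + (-34) = 46

The determinant is 46.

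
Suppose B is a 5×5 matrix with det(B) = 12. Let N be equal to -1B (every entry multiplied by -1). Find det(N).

For a 5×5 matrix, det(-1B) = (-1)^5·det(B) = -1·det(B).
det(N) = (-1)·(12) = -12

det(N) = -12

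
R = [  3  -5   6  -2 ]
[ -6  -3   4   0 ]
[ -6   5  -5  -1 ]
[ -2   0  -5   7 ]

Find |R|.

Expand along row 2 (it has 1 zero):
  − (-6) · M_21   where M_21 = det([-5 6 -2; 5 -5 -1; 0 -5 7]) = 40
  + (-3) · M_22   where M_22 = det([3 6 -2; -6 -5 -1; -2 -5 7]) = 104
  − (4) · M_23   where M_23 = det([3 -5 -2; -6 5 -1; -2 0 7]) = -135
det = (-1)·(-6)·(40) + (+1)·(-3)·(104) + (-1)·(4)·(-135) = 468

468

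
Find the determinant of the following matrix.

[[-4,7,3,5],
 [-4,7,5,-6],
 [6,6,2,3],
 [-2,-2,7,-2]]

Expand along row 1:
  + (-4) · M_11   where M_11 = det([7 5 -6; 6 2 3; -2 7 -2]) = -421
  − (7) · M_12   where M_12 = det([-4 5 -6; 6 2 3; -2 7 -2]) = -146
  + (3) · M_13   where M_13 = det([-4 7 -6; 6 6 3; -2 -2 -2]) = 66
  − (5) · M_14   where M_14 = det([-4 7 5; 6 6 2; -2 -2 7]) = -506
det = (+1)·(-4)·(-421) + (-1)·(7)·(-146) + (+1)·(3)·(66) + (-1)·(5)·(-506) = 5434

5434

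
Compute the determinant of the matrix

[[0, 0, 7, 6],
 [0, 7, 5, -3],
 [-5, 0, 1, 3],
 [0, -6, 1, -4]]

Expand along column 1 (it has 3 zeros):
  + (-5) · M_31   where M_31 = det([0 7 6; 7 5 -3; -6 1 -4]) = 544
det = (+1)·(-5)·(544) = -2720

-2720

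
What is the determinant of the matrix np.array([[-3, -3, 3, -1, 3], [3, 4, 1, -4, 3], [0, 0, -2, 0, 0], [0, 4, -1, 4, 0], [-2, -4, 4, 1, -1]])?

96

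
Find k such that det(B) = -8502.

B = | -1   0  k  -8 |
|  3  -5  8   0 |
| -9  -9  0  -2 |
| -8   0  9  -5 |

k = 3

Expanding along the column containing k, det(B) is linear in k: det(B) = (280)·k + (-9342).
Set (280)·k + (-9342) = -8502  ⇒  (280)·k = 840  ⇒  k = 3.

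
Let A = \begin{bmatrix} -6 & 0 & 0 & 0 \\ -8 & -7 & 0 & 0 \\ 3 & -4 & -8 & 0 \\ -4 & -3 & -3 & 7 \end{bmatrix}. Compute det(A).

A is lower triangular, so det(A) is the product of the diagonal entries:
det = (-6) · (-7) · (-8) · (7) = -2352

|A| = -2352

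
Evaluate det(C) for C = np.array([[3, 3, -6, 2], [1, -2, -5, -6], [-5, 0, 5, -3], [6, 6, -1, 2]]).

Expand along row 3 (it has 1 zero):
  + (-5) · M_31   where M_31 = det([3 -6 2; -2 -5 -6; 6 -1 2]) = 208
  + (5) · M_33   where M_33 = det([3 3 2; 1 -2 -6; 6 6 2]) = 18
  − (-3) · M_34   where M_34 = det([3 3 -6; 1 -2 -5; 6 6 -1]) = -99
det = (+1)·(-5)·(208) + (+1)·(5)·(18) + (-1)·(-3)·(-99) = -1247

-1247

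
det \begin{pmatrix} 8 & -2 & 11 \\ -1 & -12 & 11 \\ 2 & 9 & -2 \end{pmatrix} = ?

Expand along row 1:
  + 8 · |-12 11; 9 -2| = 8·(24 − 99) = -600
  − (-2) · |-1 11; 2 -2| = −(-2)·(2 − 22) = -40
  + 11 · |-1 -12; 2 9| = 11·(-9 − (-24)) = 165
Sum: (-600) + (-40) + (165) = -475

-475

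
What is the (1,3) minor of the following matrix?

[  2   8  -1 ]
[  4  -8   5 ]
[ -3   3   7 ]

The minor is -12.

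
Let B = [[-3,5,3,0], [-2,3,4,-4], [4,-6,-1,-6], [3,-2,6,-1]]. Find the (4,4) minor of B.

Delete row 4 and column 4; the remaining 3×3 submatrix is [-3 5 3; -2 3 4; 4 -6 -1].
Its determinant is 7.

7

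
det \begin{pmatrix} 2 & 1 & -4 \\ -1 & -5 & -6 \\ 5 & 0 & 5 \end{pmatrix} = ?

Expand along column 2:
  − 1 · |-1 -6; 5 5| = −1·(-5 − (-30)) = -25
  + (-5) · |2 -4; 5 5| = (-5)·(10 − (-20)) = -150
Sum: (-25) + (-150) = -175

The determinant is -175.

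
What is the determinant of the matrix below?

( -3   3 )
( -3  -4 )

The determinant is 21.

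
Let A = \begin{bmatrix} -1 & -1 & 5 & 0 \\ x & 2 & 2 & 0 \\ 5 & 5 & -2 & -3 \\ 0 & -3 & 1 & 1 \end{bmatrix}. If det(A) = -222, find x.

8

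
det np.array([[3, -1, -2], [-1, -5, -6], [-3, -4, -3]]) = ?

Expand along row 1:
  + 3 · |-5 -6; -4 -3| = 3·(15 − 24) = -27
  − (-1) · |-1 -6; -3 -3| = −(-1)·(3 − 18) = -15
  + (-2) · |-1 -5; -3 -4| = (-2)·(4 − 15) = 22
Sum: (-27) + (-15) + (22) = -20

-20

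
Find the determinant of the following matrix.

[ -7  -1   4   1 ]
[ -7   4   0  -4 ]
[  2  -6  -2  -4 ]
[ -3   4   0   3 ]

Expand along column 3 (it has 2 zeros):
  + (4) · M_13   where M_13 = det([-7 4 -4; 2 -6 -4; -3 4 3]) = 78
  + (-2) · M_33   where M_33 = det([-7 -1 1; -7 4 -4; -3 4 3]) = -245
det = (+1)·(4)·(78) + (+1)·(-2)·(-245) = 802

802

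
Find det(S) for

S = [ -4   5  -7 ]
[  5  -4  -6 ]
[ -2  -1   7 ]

112

Expand along row 1:
  + (-4) · |-4 -6; -1 7| = (-4)·(-28 − 6) = 136
  − 5 · |5 -6; -2 7| = −5·(35 − 12) = -115
  + (-7) · |5 -4; -2 -1| = (-7)·(-5 − 8) = 91
Sum: (136) + (-115) + (91) = 112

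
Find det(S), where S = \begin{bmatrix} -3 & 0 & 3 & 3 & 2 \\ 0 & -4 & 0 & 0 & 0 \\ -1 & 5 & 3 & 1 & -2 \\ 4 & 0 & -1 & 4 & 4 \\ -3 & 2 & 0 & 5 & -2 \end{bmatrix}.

|S| = -2048

Expand along row 2 (it has 4 zeros):
  + (-4) · M_22   where M_22 = det([-3 3 3 2; -1 3 1 -2; 4 -1 4 4; -3 0 5 -2]) = 512
det = (+1)·(-4)·(512) = -2048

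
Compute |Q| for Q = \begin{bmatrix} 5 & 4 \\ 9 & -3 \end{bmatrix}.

-51

det(Q) = 5·(-3) − 4·9 = -15 − 36 = -51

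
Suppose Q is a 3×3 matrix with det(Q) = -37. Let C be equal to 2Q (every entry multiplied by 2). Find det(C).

For a 3×3 matrix, det(2Q) = 2^3·det(Q) = 8·det(Q).
det(C) = (8)·(-37) = -296

|C| = -296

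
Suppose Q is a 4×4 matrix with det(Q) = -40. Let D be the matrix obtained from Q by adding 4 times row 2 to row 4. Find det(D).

Adding a multiple of one row to another leaves the determinant unchanged.
det(D) = (1)·(-40) = -40

|D| = -40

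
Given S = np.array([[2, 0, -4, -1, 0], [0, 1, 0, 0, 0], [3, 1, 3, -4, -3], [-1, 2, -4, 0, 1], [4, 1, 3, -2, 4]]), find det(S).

det(S) = -244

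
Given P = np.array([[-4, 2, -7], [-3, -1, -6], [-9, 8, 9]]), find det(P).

237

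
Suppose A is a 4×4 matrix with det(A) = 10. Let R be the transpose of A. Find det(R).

det(Aᵀ) = det(A).
det(R) = (1)·(10) = 10

10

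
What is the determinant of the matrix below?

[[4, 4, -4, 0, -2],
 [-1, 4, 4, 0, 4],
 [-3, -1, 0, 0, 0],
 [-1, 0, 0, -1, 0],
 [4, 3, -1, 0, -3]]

Expand along column 4 (it has 4 zeros):
  + (-1) · M_44   where M_44 = det([4 4 -4 -2; -1 4 4 4; -3 -1 0 0; 4 3 -1 -3]) = 234
det = (+1)·(-1)·(234) = -234

-234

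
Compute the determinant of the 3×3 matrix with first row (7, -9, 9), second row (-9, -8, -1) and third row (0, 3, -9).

Expand along row 3:
  − 3 · |7 9; -9 -1| = −3·(-7 − (-81)) = -222
  + (-9) · |7 -9; -9 -8| = (-9)·(-56 − 81) = 1233
Sum: (-222) + (1233) = 1011

1011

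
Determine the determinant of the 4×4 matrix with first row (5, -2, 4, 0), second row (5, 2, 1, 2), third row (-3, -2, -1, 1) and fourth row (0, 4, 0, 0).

Expand along row 4 (it has 3 zeros):
  + (4) · M_42   where M_42 = det([5 4 0; 5 1 2; -3 -1 1]) = -29
det = (+1)·(4)·(-29) = -116

-116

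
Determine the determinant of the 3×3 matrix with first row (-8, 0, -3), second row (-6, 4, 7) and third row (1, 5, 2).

318

Expand along column 2:
  + 4 · |-8 -3; 1 2| = 4·(-16 − (-3)) = -52
  − 5 · |-8 -3; -6 7| = −5·(-56 − 18) = 370
Sum: (-52) + (370) = 318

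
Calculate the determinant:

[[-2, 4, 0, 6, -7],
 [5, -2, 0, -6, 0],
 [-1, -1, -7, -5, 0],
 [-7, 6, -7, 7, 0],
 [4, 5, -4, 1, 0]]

-1827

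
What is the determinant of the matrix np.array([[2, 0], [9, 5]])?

det = 2·5 − 0·9 = 10 − 0 = 10

The determinant is 10.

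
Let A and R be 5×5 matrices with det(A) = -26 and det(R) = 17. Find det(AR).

The determinant is -442.

det(AR) = det(A)·det(R) = (-26)·(17) = -442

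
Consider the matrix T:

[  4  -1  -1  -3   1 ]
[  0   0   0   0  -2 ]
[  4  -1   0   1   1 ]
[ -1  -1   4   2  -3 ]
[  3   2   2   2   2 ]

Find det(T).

Expand along row 2 (it has 4 zeros):
  − (-2) · M_25   where M_25 = det([4 -1 -1 -3; 4 -1 0 1; -1 -1 4 2; 3 2 2 2]) = -185
det = (-1)·(-2)·(-185) = -370

The determinant is -370.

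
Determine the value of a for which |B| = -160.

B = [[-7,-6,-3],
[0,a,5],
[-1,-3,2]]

5

Expanding along the row containing a, det(B) is linear in a: det(B) = (-17)·a + (-75).
Set (-17)·a + (-75) = -160  ⇒  (-17)·a = -85  ⇒  a = 5.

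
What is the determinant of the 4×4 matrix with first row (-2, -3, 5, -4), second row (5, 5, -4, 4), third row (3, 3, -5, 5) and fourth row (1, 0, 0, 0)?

13

Expand along row 4 (it has 3 zeros):
  − (1) · M_41   where M_41 = det([-3 5 -4; 5 -4 4; 3 -5 5]) = -13
det = (-1)·(1)·(-13) = 13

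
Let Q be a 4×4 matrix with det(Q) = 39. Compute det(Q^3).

59319

det(Q^3) = (det Q)^3 = (39)^3 = 59319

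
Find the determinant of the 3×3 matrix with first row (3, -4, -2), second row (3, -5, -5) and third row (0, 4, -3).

The determinant is 45.

Expand along row 3:
  − 4 · |3 -2; 3 -5| = −4·(-15 − (-6)) = 36
  + (-3) · |3 -4; 3 -5| = (-3)·(-15 − (-12)) = 9
Sum: (36) + (9) = 45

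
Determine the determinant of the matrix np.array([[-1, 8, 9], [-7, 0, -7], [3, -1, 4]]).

126

Expand along column 2:
  − 8 · |-7 -7; 3 4| = −8·(-28 − (-21)) = 56
  − (-1) · |-1 9; -7 -7| = −(-1)·(7 − (-63)) = 70
Sum: (56) + (70) = 126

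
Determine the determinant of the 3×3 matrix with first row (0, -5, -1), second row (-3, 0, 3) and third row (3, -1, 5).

Expand along row 1:
  − (-5) · |-3 3; 3 5| = −(-5)·(-15 − 9) = -120
  + (-1) · |-3 0; 3 -1| = (-1)·(3 − 0) = -3
Sum: (-120) + (-3) = -123

-123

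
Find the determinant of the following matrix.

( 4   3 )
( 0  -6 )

det = 4·(-6) − 3·0 = -24 − 0 = -24

-24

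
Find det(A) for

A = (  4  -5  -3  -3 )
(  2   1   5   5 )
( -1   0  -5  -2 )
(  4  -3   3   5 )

Expand along row 3 (it has 1 zero):
  + (-1) · M_31   where M_31 = det([-5 -3 -3; 1 5 5; -3 3 5]) = -44
  + (-5) · M_33   where M_33 = det([4 -5 -3; 2 1 5; 4 -3 5]) = 60
  − (-2) · M_34   where M_34 = det([4 -5 -3; 2 1 5; 4 -3 3]) = 32
det = (+1)·(-1)·(-44) + (+1)·(-5)·(60) + (-1)·(-2)·(32) = -192

The determinant is -192.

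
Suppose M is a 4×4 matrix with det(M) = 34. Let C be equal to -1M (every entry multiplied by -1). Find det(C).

det(C) = 34

For a 4×4 matrix, det(-1M) = (-1)^4·det(M) = 1·det(M).
det(C) = (1)·(34) = 34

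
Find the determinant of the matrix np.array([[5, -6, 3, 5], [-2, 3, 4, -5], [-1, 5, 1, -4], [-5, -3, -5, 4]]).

Expand along row 1:
  + (5) · M_11   where M_11 = det([3 4 -5; 5 1 -4; -3 -5 4]) = 30
  − (-6) · M_12   where M_12 = det([-2 4 -5; -1 1 -4; -5 -5 4]) = 78
  + (3) · M_13   where M_13 = det([-2 3 -5; -1 5 -4; -5 -3 4]) = -84
  − (5) · M_14   where M_14 = det([-2 3 4; -1 5 1; -5 -3 -5]) = 126
det = (+1)·(5)·(30) + (-1)·(-6)·(78) + (+1)·(3)·(-84) + (-1)·(5)·(126) = -264

-264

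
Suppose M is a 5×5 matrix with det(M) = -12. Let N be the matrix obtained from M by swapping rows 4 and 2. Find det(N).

Swapping two rows multiplies the determinant by −1.
det(N) = (-1)·(-12) = 12

12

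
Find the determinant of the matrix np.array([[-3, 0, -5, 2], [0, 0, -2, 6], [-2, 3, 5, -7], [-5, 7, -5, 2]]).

544

Expand along row 2 (it has 2 zeros):
  − (-2) · M_23   where M_23 = det([-3 0 2; -2 3 -7; -5 7 2]) = -163
  + (6) · M_24   where M_24 = det([-3 0 -5; -2 3 5; -5 7 -5]) = 145
det = (-1)·(-2)·(-163) + (+1)·(6)·(145) = 544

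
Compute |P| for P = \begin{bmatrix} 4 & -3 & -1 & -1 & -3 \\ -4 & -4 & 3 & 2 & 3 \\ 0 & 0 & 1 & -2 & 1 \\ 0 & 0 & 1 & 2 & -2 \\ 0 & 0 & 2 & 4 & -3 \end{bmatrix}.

-112

P is block upper-triangular with a 2×2 block and a 3×3 block on the diagonal, so its determinant equals the product of the determinants of the diagonal blocks.
det of the 2×2 block = -28
det of the 3×3 block = 4
det = (-28)·(4) = -112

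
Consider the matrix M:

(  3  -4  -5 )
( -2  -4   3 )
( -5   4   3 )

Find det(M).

104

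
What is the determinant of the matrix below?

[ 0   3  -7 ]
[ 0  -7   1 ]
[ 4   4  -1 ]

The determinant is -184.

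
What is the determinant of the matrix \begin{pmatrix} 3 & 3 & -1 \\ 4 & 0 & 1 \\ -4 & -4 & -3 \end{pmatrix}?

Expand along column 2:
  − 3 · |4 1; -4 -3| = −3·(-12 − (-4)) = 24
  − (-4) · |3 -1; 4 1| = −(-4)·(3 − (-4)) = 28
Sum: (24) + (28) = 52

52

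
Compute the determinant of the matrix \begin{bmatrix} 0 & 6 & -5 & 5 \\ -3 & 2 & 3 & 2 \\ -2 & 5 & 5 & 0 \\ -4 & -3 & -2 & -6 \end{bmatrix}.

-1277

Expand along row 1 (it has 1 zero):
  − (6) · M_12   where M_12 = det([-3 3 2; -2 5 0; -4 -2 -6]) = 102
  + (-5) · M_13   where M_13 = det([-3 2 2; -2 5 0; -4 -3 -6]) = 118
  − (5) · M_14   where M_14 = det([-3 2 3; -2 5 5; -4 -3 -2]) = 15
det = (-1)·(6)·(102) + (+1)·(-5)·(118) + (-1)·(5)·(15) = -1277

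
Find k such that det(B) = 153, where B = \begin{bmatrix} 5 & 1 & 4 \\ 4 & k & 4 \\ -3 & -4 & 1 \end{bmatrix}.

Expanding along the column containing k, det(B) is linear in k: det(B) = (17)·k + (0).
Set (17)·k + (0) = 153  ⇒  (17)·k = 153  ⇒  k = 9.

k = 9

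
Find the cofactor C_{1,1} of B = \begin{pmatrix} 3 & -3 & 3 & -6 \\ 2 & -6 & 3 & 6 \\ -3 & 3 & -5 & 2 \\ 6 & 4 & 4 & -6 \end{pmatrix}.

Delete row 1 and column 1; the remaining 3×3 submatrix is [-6 3 6; 3 -5 2; 4 4 -6].
Its determinant is 138.
The cofactor carries sign (−1)^(1+1) = +1, so C_{1,1} = +(138) = 138.

138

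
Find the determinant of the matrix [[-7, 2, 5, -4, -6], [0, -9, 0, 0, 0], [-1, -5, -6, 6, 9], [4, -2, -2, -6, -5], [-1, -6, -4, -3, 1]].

Expand along row 2 (it has 4 zeros):
  + (-9) · M_22   where M_22 = det([-7 5 -4 -6; -1 -6 6 9; 4 -2 -6 -5; -1 -4 -3 1]) = -601
det = (+1)·(-9)·(-601) = 5409

5409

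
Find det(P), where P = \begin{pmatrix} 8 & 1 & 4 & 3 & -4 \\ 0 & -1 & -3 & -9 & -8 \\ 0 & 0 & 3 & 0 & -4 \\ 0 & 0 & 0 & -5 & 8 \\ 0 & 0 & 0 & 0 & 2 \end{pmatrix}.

P is upper triangular, so det(P) is the product of the diagonal entries:
det = (8) · (-1) · (3) · (-5) · (2) = 240

|P| = 240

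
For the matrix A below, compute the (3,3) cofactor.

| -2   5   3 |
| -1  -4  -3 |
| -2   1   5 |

Delete row 3 and column 3; the remaining 2×2 submatrix is [-2 5; -1 -4].
Its determinant is (-2)·(-4) − 5·(-1) = 13.
The cofactor carries sign (−1)^(3+3) = +1, so C_{3,3} = +(13) = 13.

13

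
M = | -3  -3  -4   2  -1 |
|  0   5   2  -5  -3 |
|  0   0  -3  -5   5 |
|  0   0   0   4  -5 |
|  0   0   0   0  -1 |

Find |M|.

The determinant is -180.

M is upper triangular, so det(M) is the product of the diagonal entries:
det = (-3) · (5) · (-3) · (4) · (-1) = -180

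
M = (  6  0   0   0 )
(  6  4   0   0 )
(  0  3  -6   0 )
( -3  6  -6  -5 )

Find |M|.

M is lower triangular, so det(M) is the product of the diagonal entries:
det = (6) · (4) · (-6) · (-5) = 720

720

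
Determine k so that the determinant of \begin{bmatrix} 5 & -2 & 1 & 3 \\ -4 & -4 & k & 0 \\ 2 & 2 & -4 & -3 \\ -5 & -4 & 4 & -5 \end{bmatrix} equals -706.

1

Expanding along the row containing k, det(M) is linear in k: det(M) = (154)·k + (-860).
Set (154)·k + (-860) = -706  ⇒  (154)·k = 154  ⇒  k = 1.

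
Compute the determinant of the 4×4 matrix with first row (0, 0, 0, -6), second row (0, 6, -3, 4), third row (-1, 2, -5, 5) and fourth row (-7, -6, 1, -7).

Expand along row 1 (it has 3 zeros):
  − (-6) · M_14   where M_14 = det([0 6 -3; -1 2 -5; -7 -6 1]) = 156
det = (-1)·(-6)·(156) = 936

936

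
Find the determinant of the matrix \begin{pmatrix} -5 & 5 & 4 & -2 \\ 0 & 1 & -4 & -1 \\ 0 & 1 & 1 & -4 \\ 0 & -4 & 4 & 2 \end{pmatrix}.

Expand along column 1 (it has 3 zeros):
  + (-5) · M_11   where M_11 = det([1 -4 -1; 1 1 -4; -4 4 2]) = -46
det = (+1)·(-5)·(-46) = 230

230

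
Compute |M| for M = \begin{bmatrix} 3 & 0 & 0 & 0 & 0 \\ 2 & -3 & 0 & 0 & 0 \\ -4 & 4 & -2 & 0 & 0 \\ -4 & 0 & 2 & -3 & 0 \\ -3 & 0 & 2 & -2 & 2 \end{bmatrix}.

|M| = -108

M is lower triangular, so det(M) is the product of the diagonal entries:
det = (3) · (-3) · (-2) · (-3) · (2) = -108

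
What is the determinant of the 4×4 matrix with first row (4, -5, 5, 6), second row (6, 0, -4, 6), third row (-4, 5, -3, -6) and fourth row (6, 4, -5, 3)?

Expand along row 2 (it has 1 zero):
  − (6) · M_21   where M_21 = det([-5 5 6; 5 -3 -6; 4 -5 3]) = -78
  − (-4) · M_23   where M_23 = det([4 -5 6; -4 5 -6; 6 4 3]) = 0
  + (6) · M_24   where M_24 = det([4 -5 5; -4 5 -3; 6 4 -5]) = -92
det = (-1)·(6)·(-78) + (-1)·(-4)·(0) + (+1)·(6)·(-92) = -84

-84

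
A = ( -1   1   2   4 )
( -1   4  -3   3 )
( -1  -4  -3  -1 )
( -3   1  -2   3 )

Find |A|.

Expand along row 1:
  + (-1) · M_11   where M_11 = det([4 -3 3; -4 -3 -1; 1 -2 3]) = -44
  − (1) · M_12   where M_12 = det([-1 -3 3; -1 -3 -1; -3 -2 3]) = -28
  + (2) · M_13   where M_13 = det([-1 4 3; -1 -4 -1; -3 1 3]) = -4
  − (4) · M_14   where M_14 = det([-1 4 -3; -1 -4 -3; -3 1 -2]) = 56
det = (+1)·(-1)·(-44) + (-1)·(1)·(-28) + (+1)·(2)·(-4) + (-1)·(4)·(56) = -160

-160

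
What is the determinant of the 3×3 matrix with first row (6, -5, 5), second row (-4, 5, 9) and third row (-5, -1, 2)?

Expand along row 1:
  + 6 · |5 9; -1 2| = 6·(10 − (-9)) = 114
  − (-5) · |-4 9; -5 2| = −(-5)·(-8 − (-45)) = 185
  + 5 · |-4 5; -5 -1| = 5·(4 − (-25)) = 145
Sum: (114) + (185) + (145) = 444

444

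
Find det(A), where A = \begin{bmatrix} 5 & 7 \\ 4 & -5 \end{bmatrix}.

det(A) = -53

det(A) = 5·(-5) − 7·4 = -25 − 28 = -53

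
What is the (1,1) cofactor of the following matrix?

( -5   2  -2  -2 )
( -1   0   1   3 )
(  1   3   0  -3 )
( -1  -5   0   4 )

3

Delete row 1 and column 1; the remaining 3×3 submatrix is [0 1 3; 3 0 -3; -5 0 4].
Its determinant is 3.
The cofactor carries sign (−1)^(1+1) = +1, so C_{1,1} = +(3) = 3.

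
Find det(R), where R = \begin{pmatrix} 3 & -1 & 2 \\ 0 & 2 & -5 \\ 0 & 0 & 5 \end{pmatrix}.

30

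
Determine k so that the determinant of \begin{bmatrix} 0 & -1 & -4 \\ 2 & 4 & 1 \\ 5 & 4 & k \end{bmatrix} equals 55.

k = 6

Expanding along the column containing k, det(A) is linear in k: det(A) = (2)·k + (43).
Set (2)·k + (43) = 55  ⇒  (2)·k = 12  ⇒  k = 6.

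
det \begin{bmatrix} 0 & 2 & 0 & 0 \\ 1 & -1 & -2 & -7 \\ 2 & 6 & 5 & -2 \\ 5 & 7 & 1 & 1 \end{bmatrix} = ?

Expand along row 1 (it has 3 zeros):
  − (2) · M_12   where M_12 = det([1 -2 -7; 2 5 -2; 5 1 1]) = 192
det = (-1)·(2)·(192) = -384

-384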